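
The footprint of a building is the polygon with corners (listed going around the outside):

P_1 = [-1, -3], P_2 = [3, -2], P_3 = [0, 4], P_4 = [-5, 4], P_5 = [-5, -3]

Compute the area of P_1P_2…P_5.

Apply the shoelace formula: 2A = Σ (x_i·y_{i+1} − x_{i+1}·y_i), indices taken mod 5.
Σ = (11) + (12) + (20) + (35) + (12) = 90
Area = |Σ|/2 = 45.

45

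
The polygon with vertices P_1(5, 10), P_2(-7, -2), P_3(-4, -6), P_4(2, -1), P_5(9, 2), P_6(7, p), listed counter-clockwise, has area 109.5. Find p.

10

The doubled signed area Σ (x_i y_{i+1} − x_{i+1} y_i) is linear in p.
With p=0 it equals 179; the coefficient of p is 4 (from the two edges through P_6).
So 4·p + 179 = 2·109.5 = 219 ⇒ p = 10.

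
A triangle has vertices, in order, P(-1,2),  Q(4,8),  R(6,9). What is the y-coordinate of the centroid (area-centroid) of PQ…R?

19/3

Apply the surveyor's formula. First the cross-terms c_i = x_i·y_{i+1} − x_{i+1}·y_i:
  -16, -12, 21  ⇒  2A = -7, A = -3.5.
Then Σ (y_i + y_{i+1})·c_i = -133, so ȳ = -133 / (6·(-3.5)) = 19/3.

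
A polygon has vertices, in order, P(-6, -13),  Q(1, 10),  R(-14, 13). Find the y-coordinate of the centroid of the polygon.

Apply the surveyor's formula. First the cross-terms c_i = x_i·y_{i+1} − x_{i+1}·y_i:
  -47, 153, 260  ⇒  2A = 366, A = 183.
Then Σ (y_i + y_{i+1})·c_i = 3660, so ȳ = 3660 / (6·183) = 10/3.

10/3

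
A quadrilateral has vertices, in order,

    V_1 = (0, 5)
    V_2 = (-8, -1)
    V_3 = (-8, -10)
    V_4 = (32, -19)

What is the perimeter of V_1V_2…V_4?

|V_1V_2| = √((-8)² + (-6)²) = √100 = 10
|V_2V_3| = √((0)² + (-9)²) = √81 = 9
|V_3V_4| = √((40)² + (-9)²) = √1681 = 41
|V_4V_1| = √((-32)² + (24)²) = √1600 = 40
Perimeter = 10 + 9 + 41 + 40 = 100.

100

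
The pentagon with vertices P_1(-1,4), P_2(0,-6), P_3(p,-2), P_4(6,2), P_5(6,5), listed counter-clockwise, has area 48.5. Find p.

Write out the shoelace sum; only the two edges meeting at P_3 involve p:
2·Area = [(0·(-2) − p·(-6)) + (p·2 − 6·(-2))] + 53
       = 8·p + 65 = 97
⇒ p = 4.

4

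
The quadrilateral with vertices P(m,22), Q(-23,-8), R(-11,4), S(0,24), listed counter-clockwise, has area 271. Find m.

Write out the shoelace sum; only the two edges meeting at P involve m:
2·Area = [(0·22 − m·24) + (m·(-8) − (-23)·22)] + -444
       = -32·m + 62 = 542
⇒ m = -15.

-15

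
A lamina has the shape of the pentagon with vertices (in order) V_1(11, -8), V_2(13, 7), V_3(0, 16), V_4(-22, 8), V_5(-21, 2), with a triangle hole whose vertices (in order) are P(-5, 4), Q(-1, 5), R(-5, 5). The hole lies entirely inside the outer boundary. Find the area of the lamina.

Outer boundary:
V_1→V_2: (11)(7) − (13)(-8) = 181
V_2→V_3: (13)(16) − (0)(7) = 208
V_3→V_4: (0)(8) − (-22)(16) = 352
V_4→V_5: (-22)(2) − (-21)(8) = 124
V_5→V_1: (-21)(-8) − (11)(2) = 146
Σ = 1011
Area = |Σ|/2 = 505.5.
Hole:
Σ = (-21) + (20) + (5) = 4
Area = |Σ|/2 = 2.
Net area = 505.5 − 2 = 503.5.

503.5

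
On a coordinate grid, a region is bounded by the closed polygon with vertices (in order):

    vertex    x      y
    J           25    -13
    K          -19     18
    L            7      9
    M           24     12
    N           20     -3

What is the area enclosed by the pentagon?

361.5

Apply the shoelace formula: 2A = Σ (x_i·y_{i+1} − x_{i+1}·y_i), indices taken mod 5.
Σ = (203) + (-297) + (-132) + (-312) + (-185) = -723
Area = |Σ|/2 = 361.5.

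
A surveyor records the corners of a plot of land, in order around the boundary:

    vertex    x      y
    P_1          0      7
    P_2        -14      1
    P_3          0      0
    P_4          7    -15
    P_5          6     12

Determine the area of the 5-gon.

157

Σ = (98) + (0) + (0) + (174) + (42) = 314
Area = |Σ|/2 = 157.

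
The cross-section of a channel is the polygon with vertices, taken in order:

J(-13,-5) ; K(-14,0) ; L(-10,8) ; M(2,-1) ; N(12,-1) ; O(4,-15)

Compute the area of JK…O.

Apply the surveyor's formula: 2A = Σ (x_i·y_{i+1} − x_{i+1}·y_i), indices taken mod 6.
Cross-terms: -70, -112, -6, 10, -176, -215  ⇒  Σ = -569
Area = |Σ|/2 = 284.5.

284.5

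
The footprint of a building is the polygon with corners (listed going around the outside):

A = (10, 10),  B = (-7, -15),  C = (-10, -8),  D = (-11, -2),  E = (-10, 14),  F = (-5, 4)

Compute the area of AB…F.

238

A→B: (10)(-15) − (-7)(10) = -80
B→C: (-7)(-8) − (-10)(-15) = -94
C→D: (-10)(-2) − (-11)(-8) = -68
D→E: (-11)(14) − (-10)(-2) = -174
E→F: (-10)(4) − (-5)(14) = 30
F→A: (-5)(10) − (10)(4) = -90
Σ = -476
Area = |Σ|/2 = 238.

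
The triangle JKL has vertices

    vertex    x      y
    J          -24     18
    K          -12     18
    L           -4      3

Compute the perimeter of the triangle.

|JK| = √((12)² + (0)²) = √144 = 12
|KL| = √((8)² + (-15)²) = √289 = 17
|LJ| = √((-20)² + (15)²) = √625 = 25
Perimeter = 12 + 17 + 25 = 54.

54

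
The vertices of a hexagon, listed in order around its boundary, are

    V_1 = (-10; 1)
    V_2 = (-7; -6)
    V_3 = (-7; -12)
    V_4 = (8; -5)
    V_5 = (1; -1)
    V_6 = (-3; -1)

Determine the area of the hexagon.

Apply the surveyor's formula: 2A = Σ (x_i·y_{i+1} − x_{i+1}·y_i), indices taken mod 6.
Σ = (67) + (42) + (131) + (-3) + (-4) + (-13) = 220
Area = |Σ|/2 = 110.

110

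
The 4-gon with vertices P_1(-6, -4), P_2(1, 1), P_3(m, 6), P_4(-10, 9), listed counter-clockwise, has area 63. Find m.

The doubled signed area Σ (x_i y_{i+1} − x_{i+1} y_i) is linear in m.
With m=0 it equals 158; the coefficient of m is 8 (from the two edges through P_3).
So 8·m + 158 = 2·63 = 126 ⇒ m = -4.

-4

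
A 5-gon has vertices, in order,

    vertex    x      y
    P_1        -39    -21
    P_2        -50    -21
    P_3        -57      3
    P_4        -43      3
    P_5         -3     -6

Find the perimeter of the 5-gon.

|P_1P_2| = √((-11)² + (0)²) = √121 = 11
|P_2P_3| = √((-7)² + (24)²) = √625 = 25
|P_3P_4| = √((14)² + (0)²) = √196 = 14
|P_4P_5| = √((40)² + (-9)²) = √1681 = 41
|P_5P_1| = √((-36)² + (-15)²) = √1521 = 39
Perimeter = 11 + 25 + 14 + 41 + 39 = 130.

130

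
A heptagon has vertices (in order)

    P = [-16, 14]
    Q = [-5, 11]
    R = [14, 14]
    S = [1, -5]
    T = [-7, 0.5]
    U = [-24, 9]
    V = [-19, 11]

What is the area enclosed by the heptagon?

Cross-terms: -106, -224, -84, -34.5, -51, -93, -90  ⇒  Σ = -682.5
Area = |Σ|/2 = 341.25.

341.25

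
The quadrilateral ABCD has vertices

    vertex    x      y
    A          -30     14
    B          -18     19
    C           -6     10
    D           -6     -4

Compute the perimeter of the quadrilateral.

|AB| = √((12)² + (5)²) = √169 = 13
|BC| = √((12)² + (-9)²) = √225 = 15
|CD| = √((0)² + (-14)²) = √196 = 14
|DA| = √((-24)² + (18)²) = √900 = 30
Perimeter = 13 + 15 + 14 + 30 = 72.

72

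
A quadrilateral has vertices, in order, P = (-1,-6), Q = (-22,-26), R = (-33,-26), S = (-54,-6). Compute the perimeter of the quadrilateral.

122

|PQ| = √((-21)² + (-20)²) = √841 = 29
|QR| = √((-11)² + (0)²) = √121 = 11
|RS| = √((-21)² + (20)²) = √841 = 29
|SP| = √((53)² + (0)²) = √2809 = 53
Perimeter = 29 + 11 + 29 + 53 = 122.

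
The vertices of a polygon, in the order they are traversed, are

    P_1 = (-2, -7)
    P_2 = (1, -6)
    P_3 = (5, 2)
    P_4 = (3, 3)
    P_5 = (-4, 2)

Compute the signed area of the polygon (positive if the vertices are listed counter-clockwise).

Σ = (19) + (32) + (9) + (18) + (32) = 110
Signed area = Σ/2 = 55 (positive ⇒ counter-clockwise traversal).

55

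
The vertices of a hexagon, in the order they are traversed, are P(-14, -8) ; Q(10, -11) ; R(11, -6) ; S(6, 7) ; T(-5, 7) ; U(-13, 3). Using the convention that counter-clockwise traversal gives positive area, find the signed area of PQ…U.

Apply Gauss's area formula: 2A = Σ (x_i·y_{i+1} − x_{i+1}·y_i), indices taken mod 6.
P→Q: (-14)(-11) − (10)(-8) = 234
Q→R: (10)(-6) − (11)(-11) = 61
R→S: (11)(7) − (6)(-6) = 113
S→T: (6)(7) − (-5)(7) = 77
T→U: (-5)(3) − (-13)(7) = 76
U→P: (-13)(-8) − (-14)(3) = 146
Σ = 707
Signed area = Σ/2 = 353.5 (positive ⇒ counter-clockwise traversal).

353.5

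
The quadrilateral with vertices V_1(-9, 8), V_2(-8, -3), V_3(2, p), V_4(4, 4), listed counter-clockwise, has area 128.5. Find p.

-7

Write out the shoelace sum; only the two edges meeting at V_3 involve p:
2·Area = [((-8)·p − 2·(-3)) + (2·4 − 4·p)] + 159
       = -12·p + 173 = 257
⇒ p = -7.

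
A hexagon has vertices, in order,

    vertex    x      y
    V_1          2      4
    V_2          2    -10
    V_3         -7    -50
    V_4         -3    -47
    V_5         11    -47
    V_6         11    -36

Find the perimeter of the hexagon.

126

|V_1V_2| = √((0)² + (-14)²) = √196 = 14
|V_2V_3| = √((-9)² + (-40)²) = √1681 = 41
|V_3V_4| = √((4)² + (3)²) = √25 = 5
|V_4V_5| = √((14)² + (0)²) = √196 = 14
|V_5V_6| = √((0)² + (11)²) = √121 = 11
|V_6V_1| = √((-9)² + (40)²) = √1681 = 41
Perimeter = 14 + 41 + 5 + 14 + 11 + 41 = 126.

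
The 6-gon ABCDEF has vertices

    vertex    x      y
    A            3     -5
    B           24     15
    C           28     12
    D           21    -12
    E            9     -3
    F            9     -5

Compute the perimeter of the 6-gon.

|AB| = √((21)² + (20)²) = √841 = 29
|BC| = √((4)² + (-3)²) = √25 = 5
|CD| = √((-7)² + (-24)²) = √625 = 25
|DE| = √((-12)² + (9)²) = √225 = 15
|EF| = √((0)² + (-2)²) = √4 = 2
|FA| = √((-6)² + (0)²) = √36 = 6
Perimeter = 29 + 5 + 25 + 15 + 2 + 6 = 82.

82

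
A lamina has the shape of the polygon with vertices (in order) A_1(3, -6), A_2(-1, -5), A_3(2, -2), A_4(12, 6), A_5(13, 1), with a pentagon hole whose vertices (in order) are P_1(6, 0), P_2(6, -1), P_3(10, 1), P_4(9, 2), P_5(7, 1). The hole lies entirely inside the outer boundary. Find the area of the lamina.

Outer boundary:
A_1→A_2: (3)(-5) − (-1)(-6) = -21
A_2→A_3: (-1)(-2) − (2)(-5) = 12
A_3→A_4: (2)(6) − (12)(-2) = 36
A_4→A_5: (12)(1) − (13)(6) = -66
A_5→A_1: (13)(-6) − (3)(1) = -81
Σ = -120
Area = |Σ|/2 = 60.
Hole:
Apply the shoelace formula: 2A = Σ (x_i·y_{i+1} − x_{i+1}·y_i), indices taken mod 5.
Cross-terms: -6, 16, 11, -5, -6  ⇒  Σ = 10
Area = |Σ|/2 = 5.
Net area = 60 − 5 = 55.

55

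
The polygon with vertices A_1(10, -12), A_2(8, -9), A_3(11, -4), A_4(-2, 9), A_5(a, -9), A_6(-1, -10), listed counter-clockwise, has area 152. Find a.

-1

Write out the shoelace sum; only the two edges meeting at A_5 involve a:
2·Area = [((-2)·(-9) − a·9) + (a·(-10) − (-1)·(-9))] + 276
       = -19·a + 285 = 304
⇒ a = -1.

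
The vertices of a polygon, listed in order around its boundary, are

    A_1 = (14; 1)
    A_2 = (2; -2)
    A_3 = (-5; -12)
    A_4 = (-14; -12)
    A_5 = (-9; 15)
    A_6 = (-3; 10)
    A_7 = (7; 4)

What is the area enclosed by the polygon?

333

Apply Gauss's area formula: 2A = Σ (x_i·y_{i+1} − x_{i+1}·y_i), indices taken mod 7.
Σ = (-30) + (-34) + (-108) + (-318) + (-45) + (-82) + (-49) = -666
Area = |Σ|/2 = 333.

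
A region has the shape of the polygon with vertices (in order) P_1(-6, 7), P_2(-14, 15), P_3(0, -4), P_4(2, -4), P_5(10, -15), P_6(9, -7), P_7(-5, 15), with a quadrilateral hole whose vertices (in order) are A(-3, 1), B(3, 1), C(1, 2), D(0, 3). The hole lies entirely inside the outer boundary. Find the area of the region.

Outer boundary:
Cross-terms: 8, 56, 8, 10, 65, 100, 55  ⇒  Σ = 302
Area = |Σ|/2 = 151.
Hole:
Apply the shoelace formula: 2A = Σ (x_i·y_{i+1} − x_{i+1}·y_i), indices taken mod 4.
Σ = (-6) + (5) + (3) + (9) = 11
Area = |Σ|/2 = 5.5.
Net area = 151 − 5.5 = 145.5.

145.5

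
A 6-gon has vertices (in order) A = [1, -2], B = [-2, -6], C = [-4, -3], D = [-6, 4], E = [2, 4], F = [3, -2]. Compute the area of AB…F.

57

Apply Gauss's area formula: 2A = Σ (x_i·y_{i+1} − x_{i+1}·y_i), indices taken mod 6.
A→B: (1)(-6) − (-2)(-2) = -10
B→C: (-2)(-3) − (-4)(-6) = -18
C→D: (-4)(4) − (-6)(-3) = -34
D→E: (-6)(4) − (2)(4) = -32
E→F: (2)(-2) − (3)(4) = -16
F→A: (3)(-2) − (1)(-2) = -4
Σ = -114
Area = |Σ|/2 = 57.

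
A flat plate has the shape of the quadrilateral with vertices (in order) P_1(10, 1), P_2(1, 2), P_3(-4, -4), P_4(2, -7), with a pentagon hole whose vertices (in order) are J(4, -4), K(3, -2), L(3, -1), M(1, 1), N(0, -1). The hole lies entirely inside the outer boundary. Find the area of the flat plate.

58.5

Outer boundary:
Apply the surveyor's formula: 2A = Σ (x_i·y_{i+1} − x_{i+1}·y_i), indices taken mod 4.
Σ = (19) + (4) + (36) + (72) = 131
Area = |Σ|/2 = 65.5.
Hole:
Apply Gauss's area formula: 2A = Σ (x_i·y_{i+1} − x_{i+1}·y_i), indices taken mod 5.
J→K: (4)(-2) − (3)(-4) = 4
K→L: (3)(-1) − (3)(-2) = 3
L→M: (3)(1) − (1)(-1) = 4
M→N: (1)(-1) − (0)(1) = -1
N→J: (0)(-4) − (4)(-1) = 4
Σ = 14
Area = |Σ|/2 = 7.
Net area = 65.5 − 7 = 58.5.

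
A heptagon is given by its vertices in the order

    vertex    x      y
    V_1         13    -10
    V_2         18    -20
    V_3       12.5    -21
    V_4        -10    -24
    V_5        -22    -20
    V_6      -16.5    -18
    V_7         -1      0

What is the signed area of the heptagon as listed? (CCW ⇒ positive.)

-494

Σ = (-80) + (-128) + (-510) + (-328) + (66) + (-18) + (10) = -988
Signed area = Σ/2 = -494 (negative ⇒ clockwise traversal).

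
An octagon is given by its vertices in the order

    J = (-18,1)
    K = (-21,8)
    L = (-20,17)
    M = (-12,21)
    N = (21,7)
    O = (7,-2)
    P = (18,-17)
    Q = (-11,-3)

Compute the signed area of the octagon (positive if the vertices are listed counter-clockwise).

Σ = (-123) + (-197) + (-216) + (-525) + (-91) + (-83) + (-241) + (-65) = -1541
Signed area = Σ/2 = -770.5 (negative ⇒ clockwise traversal).

-770.5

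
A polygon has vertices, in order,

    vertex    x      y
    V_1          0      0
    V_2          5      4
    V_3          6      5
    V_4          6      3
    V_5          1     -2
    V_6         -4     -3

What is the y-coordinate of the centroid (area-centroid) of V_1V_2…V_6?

47/111

Apply the shoelace (surveyor's) formula. First the cross-terms c_i = x_i·y_{i+1} − x_{i+1}·y_i:
  0, 1, -12, -15, -11, 0  ⇒  2A = -37, A = -18.5.
Then Σ (y_i + y_{i+1})·c_i = -47, so ȳ = -47 / (6·(-18.5)) = 47/111.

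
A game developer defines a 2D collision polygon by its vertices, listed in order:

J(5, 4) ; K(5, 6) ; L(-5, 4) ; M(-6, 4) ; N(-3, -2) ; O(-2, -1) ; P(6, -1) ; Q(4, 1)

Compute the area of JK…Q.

58

Apply Gauss's area formula: 2A = Σ (x_i·y_{i+1} − x_{i+1}·y_i), indices taken mod 8.
Cross-terms: 10, 50, 4, 24, -1, 8, 10, 11  ⇒  Σ = 116
Area = |Σ|/2 = 58.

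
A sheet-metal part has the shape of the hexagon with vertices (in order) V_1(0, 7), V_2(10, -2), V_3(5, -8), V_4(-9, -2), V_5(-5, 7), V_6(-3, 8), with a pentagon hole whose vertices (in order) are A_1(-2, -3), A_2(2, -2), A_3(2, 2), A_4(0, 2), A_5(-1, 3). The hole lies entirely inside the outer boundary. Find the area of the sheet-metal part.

Outer boundary:
Apply the shoelace formula: 2A = Σ (x_i·y_{i+1} − x_{i+1}·y_i), indices taken mod 6.
Σ = (-70) + (-70) + (-82) + (-73) + (-19) + (-21) = -335
Area = |Σ|/2 = 167.5.
Hole:
Apply the shoelace (surveyor's) formula: 2A = Σ (x_i·y_{i+1} − x_{i+1}·y_i), indices taken mod 5.
Σ = (10) + (8) + (4) + (2) + (9) = 33
Area = |Σ|/2 = 16.5.
Net area = 167.5 − 16.5 = 151.

151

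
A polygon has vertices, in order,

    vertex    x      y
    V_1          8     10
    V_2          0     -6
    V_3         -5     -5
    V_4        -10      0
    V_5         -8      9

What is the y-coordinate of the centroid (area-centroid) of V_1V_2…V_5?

331/111

Apply the surveyor's formula. First the cross-terms c_i = x_i·y_{i+1} − x_{i+1}·y_i:
  -48, -30, -50, -90, -152  ⇒  2A = -370, A = -185.
Then Σ (y_i + y_{i+1})·c_i = -3310, so ȳ = -3310 / (6·(-185)) = 331/111.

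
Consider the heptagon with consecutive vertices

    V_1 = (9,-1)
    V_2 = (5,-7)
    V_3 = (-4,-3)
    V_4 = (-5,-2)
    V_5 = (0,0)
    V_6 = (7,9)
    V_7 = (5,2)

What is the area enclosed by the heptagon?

V_1→V_2: (9)(-7) − (5)(-1) = -58
V_2→V_3: (5)(-3) − (-4)(-7) = -43
V_3→V_4: (-4)(-2) − (-5)(-3) = -7
V_4→V_5: (-5)(0) − (0)(-2) = 0
V_5→V_6: (0)(9) − (7)(0) = 0
V_6→V_7: (7)(2) − (5)(9) = -31
V_7→V_1: (5)(-1) − (9)(2) = -23
Σ = -162
Area = |Σ|/2 = 81.

81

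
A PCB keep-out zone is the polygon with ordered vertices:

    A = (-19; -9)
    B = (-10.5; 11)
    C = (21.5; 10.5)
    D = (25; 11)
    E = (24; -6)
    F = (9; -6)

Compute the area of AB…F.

Σ = (-303.5) + (-346.75) + (-26) + (-414) + (-90) + (-195) = -1375.25
Area = |Σ|/2 = 687.625.

687.625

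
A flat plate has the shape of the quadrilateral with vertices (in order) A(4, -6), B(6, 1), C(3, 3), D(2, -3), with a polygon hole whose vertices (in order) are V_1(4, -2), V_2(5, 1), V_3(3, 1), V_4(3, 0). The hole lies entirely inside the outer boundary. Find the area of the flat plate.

Outer boundary:
Cross-terms: 40, 15, -15, 0  ⇒  Σ = 40
Area = |Σ|/2 = 20.
Hole:
Cross-terms: 14, 2, -3, -6  ⇒  Σ = 7
Area = |Σ|/2 = 3.5.
Net area = 20 − 3.5 = 16.5.

16.5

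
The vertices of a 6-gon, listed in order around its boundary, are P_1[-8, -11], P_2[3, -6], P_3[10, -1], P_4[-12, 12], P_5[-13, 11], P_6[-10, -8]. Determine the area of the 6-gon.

Apply the shoelace (surveyor's) formula: 2A = Σ (x_i·y_{i+1} − x_{i+1}·y_i), indices taken mod 6.
P_1→P_2: (-8)(-6) − (3)(-11) = 81
P_2→P_3: (3)(-1) − (10)(-6) = 57
P_3→P_4: (10)(12) − (-12)(-1) = 108
P_4→P_5: (-12)(11) − (-13)(12) = 24
P_5→P_6: (-13)(-8) − (-10)(11) = 214
P_6→P_1: (-10)(-11) − (-8)(-8) = 46
Σ = 530
Area = |Σ|/2 = 265.

265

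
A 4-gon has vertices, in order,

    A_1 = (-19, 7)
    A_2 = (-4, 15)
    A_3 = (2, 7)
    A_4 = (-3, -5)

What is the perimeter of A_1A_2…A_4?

60

|A_1A_2| = √((15)² + (8)²) = √289 = 17
|A_2A_3| = √((6)² + (-8)²) = √100 = 10
|A_3A_4| = √((-5)² + (-12)²) = √169 = 13
|A_4A_1| = √((-16)² + (12)²) = √400 = 20
Perimeter = 17 + 10 + 13 + 20 = 60.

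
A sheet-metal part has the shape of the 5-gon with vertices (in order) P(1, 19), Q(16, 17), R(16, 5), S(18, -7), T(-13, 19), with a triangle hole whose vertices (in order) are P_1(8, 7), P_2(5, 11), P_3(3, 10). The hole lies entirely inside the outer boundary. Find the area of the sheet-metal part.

342.5

Outer boundary:
Apply the shoelace formula: 2A = Σ (x_i·y_{i+1} − x_{i+1}·y_i), indices taken mod 5.
Σ = (-287) + (-192) + (-202) + (251) + (-266) = -696
Area = |Σ|/2 = 348.
Hole:
Apply the surveyor's formula: 2A = Σ (x_i·y_{i+1} − x_{i+1}·y_i), indices taken mod 3.
P_1→P_2: (8)(11) − (5)(7) = 53
P_2→P_3: (5)(10) − (3)(11) = 17
P_3→P_1: (3)(7) − (8)(10) = -59
Σ = 11
Area = |Σ|/2 = 5.5.
Net area = 348 − 5.5 = 342.5.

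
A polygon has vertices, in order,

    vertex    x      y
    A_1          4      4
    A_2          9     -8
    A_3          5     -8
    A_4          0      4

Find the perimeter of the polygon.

34

|A_1A_2| = √((5)² + (-12)²) = √169 = 13
|A_2A_3| = √((-4)² + (0)²) = √16 = 4
|A_3A_4| = √((-5)² + (12)²) = √169 = 13
|A_4A_1| = √((4)² + (0)²) = √16 = 4
Perimeter = 13 + 4 + 13 + 4 = 34.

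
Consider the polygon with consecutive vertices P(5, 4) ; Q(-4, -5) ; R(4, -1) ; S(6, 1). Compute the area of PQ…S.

22

Apply Gauss's area formula: 2A = Σ (x_i·y_{i+1} − x_{i+1}·y_i), indices taken mod 4.
Cross-terms: -9, 24, 10, 19  ⇒  Σ = 44
Area = |Σ|/2 = 22.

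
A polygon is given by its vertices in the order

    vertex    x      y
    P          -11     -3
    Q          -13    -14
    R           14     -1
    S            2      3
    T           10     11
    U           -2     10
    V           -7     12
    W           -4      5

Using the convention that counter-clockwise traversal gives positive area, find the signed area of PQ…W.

Cross-terms: 115, 209, 44, -8, 122, 46, 13, 67  ⇒  Σ = 608
Signed area = Σ/2 = 304 (positive ⇒ counter-clockwise traversal).

304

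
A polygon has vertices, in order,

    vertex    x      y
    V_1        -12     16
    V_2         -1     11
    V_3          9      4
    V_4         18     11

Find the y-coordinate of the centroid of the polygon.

31/3

Apply the shoelace (surveyor's) formula. First the cross-terms c_i = x_i·y_{i+1} − x_{i+1}·y_i:
  -116, -103, 27, 420  ⇒  2A = 228, A = 114.
Then Σ (y_i + y_{i+1})·c_i = 7068, so ȳ = 7068 / (6·114) = 31/3.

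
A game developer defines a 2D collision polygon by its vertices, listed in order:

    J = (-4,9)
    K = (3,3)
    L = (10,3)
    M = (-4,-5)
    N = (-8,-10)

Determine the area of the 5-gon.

Apply the surveyor's formula: 2A = Σ (x_i·y_{i+1} − x_{i+1}·y_i), indices taken mod 5.
J→K: (-4)(3) − (3)(9) = -39
K→L: (3)(3) − (10)(3) = -21
L→M: (10)(-5) − (-4)(3) = -38
M→N: (-4)(-10) − (-8)(-5) = 0
N→J: (-8)(9) − (-4)(-10) = -112
Σ = -210
Area = |Σ|/2 = 105.

105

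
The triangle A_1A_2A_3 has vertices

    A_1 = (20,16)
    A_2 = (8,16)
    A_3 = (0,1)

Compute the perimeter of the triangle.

|A_1A_2| = √((-12)² + (0)²) = √144 = 12
|A_2A_3| = √((-8)² + (-15)²) = √289 = 17
|A_3A_1| = √((20)² + (15)²) = √625 = 25
Perimeter = 12 + 17 + 25 = 54.

54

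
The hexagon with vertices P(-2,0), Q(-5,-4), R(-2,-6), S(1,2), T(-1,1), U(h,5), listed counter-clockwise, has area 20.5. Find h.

-1

Write out the shoelace sum; only the two edges meeting at U involve h:
2·Area = [((-1)·5 − h·1) + (h·0 − (-2)·5)] + 35
       = -1·h + 40 = 41
⇒ h = -1.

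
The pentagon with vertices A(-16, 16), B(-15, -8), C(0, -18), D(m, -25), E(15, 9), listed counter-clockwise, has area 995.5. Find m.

The doubled signed area Σ (x_i y_{i+1} − x_{i+1} y_i) is linear in m.
With m=0 it equals 1397; the coefficient of m is 27 (from the two edges through D).
So 27·m + 1397 = 2·995.5 = 1991 ⇒ m = 22.

22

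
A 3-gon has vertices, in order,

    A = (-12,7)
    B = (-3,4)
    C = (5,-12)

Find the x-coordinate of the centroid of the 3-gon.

Apply the surveyor's formula. First the cross-terms c_i = x_i·y_{i+1} − x_{i+1}·y_i:
  -27, 16, -109  ⇒  2A = -120, A = -60.
Then Σ (x_i + x_{i+1})·c_i = 1200, so x̄ = 1200 / (6·(-60)) = -10/3.

-10/3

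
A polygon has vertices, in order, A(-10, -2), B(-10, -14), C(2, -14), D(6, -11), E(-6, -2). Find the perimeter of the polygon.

48

|AB| = √((0)² + (-12)²) = √144 = 12
|BC| = √((12)² + (0)²) = √144 = 12
|CD| = √((4)² + (3)²) = √25 = 5
|DE| = √((-12)² + (9)²) = √225 = 15
|EA| = √((-4)² + (0)²) = √16 = 4
Perimeter = 12 + 12 + 5 + 15 + 4 = 48.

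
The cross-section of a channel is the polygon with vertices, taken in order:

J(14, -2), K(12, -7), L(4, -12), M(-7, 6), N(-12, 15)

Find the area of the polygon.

234.5

Σ = (-74) + (-116) + (-60) + (-33) + (-186) = -469
Area = |Σ|/2 = 234.5.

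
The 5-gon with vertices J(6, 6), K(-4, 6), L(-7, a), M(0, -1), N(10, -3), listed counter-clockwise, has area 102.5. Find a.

The doubled signed area Σ (x_i y_{i+1} − x_{i+1} y_i) is linear in a.
With a=0 it equals 197; the coefficient of a is -4 (from the two edges through L).
So -4·a + 197 = 2·102.5 = 205 ⇒ a = -2.

-2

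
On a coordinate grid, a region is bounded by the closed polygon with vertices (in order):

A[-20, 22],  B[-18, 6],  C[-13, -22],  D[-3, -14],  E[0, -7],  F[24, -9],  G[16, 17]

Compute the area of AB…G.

1149.5

Apply the shoelace formula: 2A = Σ (x_i·y_{i+1} − x_{i+1}·y_i), indices taken mod 7.
Σ = (276) + (474) + (116) + (21) + (168) + (552) + (692) = 2299
Area = |Σ|/2 = 1149.5.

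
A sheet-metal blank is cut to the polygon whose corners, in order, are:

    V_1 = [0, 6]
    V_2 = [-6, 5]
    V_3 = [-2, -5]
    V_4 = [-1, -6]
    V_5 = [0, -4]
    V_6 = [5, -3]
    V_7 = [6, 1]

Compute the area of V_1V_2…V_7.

83

Apply the surveyor's formula: 2A = Σ (x_i·y_{i+1} − x_{i+1}·y_i), indices taken mod 7.
Cross-terms: 36, 40, 7, 4, 20, 23, 36  ⇒  Σ = 166
Area = |Σ|/2 = 83.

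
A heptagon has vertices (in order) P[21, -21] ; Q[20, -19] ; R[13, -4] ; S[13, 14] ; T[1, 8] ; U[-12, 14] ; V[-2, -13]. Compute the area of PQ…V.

560.5

Apply the surveyor's formula: 2A = Σ (x_i·y_{i+1} − x_{i+1}·y_i), indices taken mod 7.
Cross-terms: 21, 167, 234, 90, 110, 184, 315  ⇒  Σ = 1121
Area = |Σ|/2 = 560.5.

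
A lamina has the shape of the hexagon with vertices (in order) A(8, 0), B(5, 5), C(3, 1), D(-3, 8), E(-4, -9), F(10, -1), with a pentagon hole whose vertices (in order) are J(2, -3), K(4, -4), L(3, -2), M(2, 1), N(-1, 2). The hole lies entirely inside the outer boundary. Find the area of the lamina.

Outer boundary:
Apply Gauss's area formula: 2A = Σ (x_i·y_{i+1} − x_{i+1}·y_i), indices taken mod 6.
Σ = (40) + (-10) + (27) + (59) + (94) + (8) = 218
Area = |Σ|/2 = 109.
Hole:
Apply the surveyor's formula: 2A = Σ (x_i·y_{i+1} − x_{i+1}·y_i), indices taken mod 5.
Σ = (4) + (4) + (7) + (5) + (-1) = 19
Area = |Σ|/2 = 9.5.
Net area = 109 − 9.5 = 99.5.

99.5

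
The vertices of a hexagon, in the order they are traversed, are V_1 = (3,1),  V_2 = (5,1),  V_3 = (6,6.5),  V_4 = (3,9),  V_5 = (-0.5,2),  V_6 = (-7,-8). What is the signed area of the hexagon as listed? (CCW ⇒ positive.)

52.25

Cross-terms: -2, 26.5, 34.5, 10.5, 18, 17  ⇒  Σ = 104.5
Signed area = Σ/2 = 52.25 (positive ⇒ counter-clockwise traversal).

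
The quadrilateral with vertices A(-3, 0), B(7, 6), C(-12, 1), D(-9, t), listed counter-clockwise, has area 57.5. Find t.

-5

Write out the shoelace sum; only the two edges meeting at D involve t:
2·Area = [((-12)·t − (-9)·1) + ((-9)·0 − (-3)·t)] + 61
       = -9·t + 70 = 115
⇒ t = -5.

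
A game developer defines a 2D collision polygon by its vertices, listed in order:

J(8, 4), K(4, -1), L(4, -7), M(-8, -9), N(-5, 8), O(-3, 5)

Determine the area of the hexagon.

Apply the shoelace (surveyor's) formula: 2A = Σ (x_i·y_{i+1} − x_{i+1}·y_i), indices taken mod 6.
J→K: (8)(-1) − (4)(4) = -24
K→L: (4)(-7) − (4)(-1) = -24
L→M: (4)(-9) − (-8)(-7) = -92
M→N: (-8)(8) − (-5)(-9) = -109
N→O: (-5)(5) − (-3)(8) = -1
O→J: (-3)(4) − (8)(5) = -52
Σ = -302
Area = |Σ|/2 = 151.

151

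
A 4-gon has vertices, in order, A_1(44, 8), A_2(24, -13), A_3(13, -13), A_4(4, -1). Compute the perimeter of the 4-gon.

96

|A_1A_2| = √((-20)² + (-21)²) = √841 = 29
|A_2A_3| = √((-11)² + (0)²) = √121 = 11
|A_3A_4| = √((-9)² + (12)²) = √225 = 15
|A_4A_1| = √((40)² + (9)²) = √1681 = 41
Perimeter = 29 + 11 + 15 + 41 = 96.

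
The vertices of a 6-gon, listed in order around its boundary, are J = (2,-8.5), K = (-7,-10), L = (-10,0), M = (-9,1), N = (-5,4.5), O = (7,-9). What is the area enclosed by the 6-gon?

Apply the surveyor's formula: 2A = Σ (x_i·y_{i+1} − x_{i+1}·y_i), indices taken mod 6.
J→K: (2)(-10) − (-7)(-8.5) = -79.5
K→L: (-7)(0) − (-10)(-10) = -100
L→M: (-10)(1) − (-9)(0) = -10
M→N: (-9)(4.5) − (-5)(1) = -35.5
N→O: (-5)(-9) − (7)(4.5) = 13.5
O→J: (7)(-8.5) − (2)(-9) = -41.5
Σ = -253
Area = |Σ|/2 = 126.5.

126.5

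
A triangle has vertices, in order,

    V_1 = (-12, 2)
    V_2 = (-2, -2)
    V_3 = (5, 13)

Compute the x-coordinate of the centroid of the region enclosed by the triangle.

-3

Apply Gauss's area formula. First the cross-terms c_i = x_i·y_{i+1} − x_{i+1}·y_i:
  28, -16, 166  ⇒  2A = 178, A = 89.
Then Σ (x_i + x_{i+1})·c_i = -1602, so x̄ = -1602 / (6·89) = -3.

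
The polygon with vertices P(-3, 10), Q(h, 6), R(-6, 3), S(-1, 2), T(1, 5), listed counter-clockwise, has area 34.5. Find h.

-6

The doubled signed area Σ (x_i y_{i+1} − x_{i+1} y_i) is linear in h.
With h=0 it equals 27; the coefficient of h is -7 (from the two edges through Q).
So -7·h + 27 = 2·34.5 = 69 ⇒ h = -6.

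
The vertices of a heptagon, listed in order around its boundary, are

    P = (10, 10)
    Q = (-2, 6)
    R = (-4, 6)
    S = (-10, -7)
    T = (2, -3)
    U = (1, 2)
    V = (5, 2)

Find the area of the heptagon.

Apply Gauss's area formula: 2A = Σ (x_i·y_{i+1} − x_{i+1}·y_i), indices taken mod 7.
Σ = (80) + (12) + (88) + (44) + (7) + (-8) + (30) = 253
Area = |Σ|/2 = 126.5.

126.5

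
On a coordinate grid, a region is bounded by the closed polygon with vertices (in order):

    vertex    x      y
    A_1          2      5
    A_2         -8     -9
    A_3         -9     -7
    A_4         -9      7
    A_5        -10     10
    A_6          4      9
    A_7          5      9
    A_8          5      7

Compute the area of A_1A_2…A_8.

143.5

Apply the shoelace formula: 2A = Σ (x_i·y_{i+1} − x_{i+1}·y_i), indices taken mod 8.
Σ = (22) + (-25) + (-126) + (-20) + (-130) + (-9) + (-10) + (11) = -287
Area = |Σ|/2 = 143.5.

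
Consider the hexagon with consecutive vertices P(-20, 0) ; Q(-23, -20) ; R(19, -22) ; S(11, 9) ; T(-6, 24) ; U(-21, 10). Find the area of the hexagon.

Apply the surveyor's formula: 2A = Σ (x_i·y_{i+1} − x_{i+1}·y_i), indices taken mod 6.
P→Q: (-20)(-20) − (-23)(0) = 400
Q→R: (-23)(-22) − (19)(-20) = 886
R→S: (19)(9) − (11)(-22) = 413
S→T: (11)(24) − (-6)(9) = 318
T→U: (-6)(10) − (-21)(24) = 444
U→P: (-21)(0) − (-20)(10) = 200
Σ = 2661
Area = |Σ|/2 = 1330.5.

1330.5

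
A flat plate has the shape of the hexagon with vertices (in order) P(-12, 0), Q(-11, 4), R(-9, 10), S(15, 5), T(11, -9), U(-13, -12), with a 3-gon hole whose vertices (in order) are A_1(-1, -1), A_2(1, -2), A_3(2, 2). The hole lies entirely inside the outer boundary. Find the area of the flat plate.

Outer boundary:
Apply the shoelace (surveyor's) formula: 2A = Σ (x_i·y_{i+1} − x_{i+1}·y_i), indices taken mod 6.
Σ = (-48) + (-74) + (-195) + (-190) + (-249) + (-144) = -900
Area = |Σ|/2 = 450.
Hole:
Apply the shoelace formula: 2A = Σ (x_i·y_{i+1} − x_{i+1}·y_i), indices taken mod 3.
Σ = (3) + (6) + (0) = 9
Area = |Σ|/2 = 4.5.
Net area = 450 − 4.5 = 445.5.

445.5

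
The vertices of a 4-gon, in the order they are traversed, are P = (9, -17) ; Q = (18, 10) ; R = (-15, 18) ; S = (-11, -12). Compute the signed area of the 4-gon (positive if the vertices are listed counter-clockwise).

771.5

Σ = (396) + (474) + (378) + (295) = 1543
Signed area = Σ/2 = 771.5 (positive ⇒ counter-clockwise traversal).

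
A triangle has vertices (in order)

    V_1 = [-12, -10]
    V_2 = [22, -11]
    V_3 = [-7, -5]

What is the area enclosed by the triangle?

Apply the shoelace formula: 2A = Σ (x_i·y_{i+1} − x_{i+1}·y_i), indices taken mod 3.
Σ = (352) + (-187) + (10) = 175
Area = |Σ|/2 = 87.5.

87.5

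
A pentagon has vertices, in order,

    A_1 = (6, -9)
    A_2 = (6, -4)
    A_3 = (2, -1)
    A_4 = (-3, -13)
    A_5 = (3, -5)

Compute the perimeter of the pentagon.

|A_1A_2| = √((0)² + (5)²) = √25 = 5
|A_2A_3| = √((-4)² + (3)²) = √25 = 5
|A_3A_4| = √((-5)² + (-12)²) = √169 = 13
|A_4A_5| = √((6)² + (8)²) = √100 = 10
|A_5A_1| = √((3)² + (-4)²) = √25 = 5
Perimeter = 5 + 5 + 13 + 10 + 5 = 38.

38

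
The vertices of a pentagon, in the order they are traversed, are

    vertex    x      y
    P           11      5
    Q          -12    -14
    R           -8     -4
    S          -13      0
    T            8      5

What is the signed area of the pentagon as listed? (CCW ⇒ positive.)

-145

Apply the shoelace formula: 2A = Σ (x_i·y_{i+1} − x_{i+1}·y_i), indices taken mod 5.
Σ = (-94) + (-64) + (-52) + (-65) + (-15) = -290
Signed area = Σ/2 = -145 (negative ⇒ clockwise traversal).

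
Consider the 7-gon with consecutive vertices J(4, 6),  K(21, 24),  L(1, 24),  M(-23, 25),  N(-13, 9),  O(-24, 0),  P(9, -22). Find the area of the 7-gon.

Apply the shoelace (surveyor's) formula: 2A = Σ (x_i·y_{i+1} − x_{i+1}·y_i), indices taken mod 7.
Σ = (-30) + (480) + (577) + (118) + (216) + (528) + (142) = 2031
Area = |Σ|/2 = 1015.5.

1015.5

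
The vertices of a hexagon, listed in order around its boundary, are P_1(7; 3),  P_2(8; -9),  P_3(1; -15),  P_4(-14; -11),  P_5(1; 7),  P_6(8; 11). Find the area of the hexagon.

302

Apply the shoelace (surveyor's) formula: 2A = Σ (x_i·y_{i+1} − x_{i+1}·y_i), indices taken mod 6.
Σ = (-87) + (-111) + (-221) + (-87) + (-45) + (-53) = -604
Area = |Σ|/2 = 302.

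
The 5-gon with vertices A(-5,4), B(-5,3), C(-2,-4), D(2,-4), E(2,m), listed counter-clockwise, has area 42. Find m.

3

Write out the shoelace sum; only the two edges meeting at E involve m:
2·Area = [(2·m − 2·(-4)) + (2·4 − (-5)·m)] + 47
       = 7·m + 63 = 84
⇒ m = 3.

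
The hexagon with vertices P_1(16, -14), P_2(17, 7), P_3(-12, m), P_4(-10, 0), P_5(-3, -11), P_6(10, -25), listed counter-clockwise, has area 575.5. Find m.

The doubled signed area Σ (x_i y_{i+1} − x_{i+1} y_i) is linear in m.
With m=0 it equals 989; the coefficient of m is 27 (from the two edges through P_3).
So 27·m + 989 = 2·575.5 = 1151 ⇒ m = 6.

6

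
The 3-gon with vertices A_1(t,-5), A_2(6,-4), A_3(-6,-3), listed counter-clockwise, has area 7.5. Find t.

The doubled signed area Σ (x_i y_{i+1} − x_{i+1} y_i) is linear in t.
With t=0 it equals 18; the coefficient of t is -1 (from the two edges through A_1).
So -1·t + 18 = 2·7.5 = 15 ⇒ t = 3.

3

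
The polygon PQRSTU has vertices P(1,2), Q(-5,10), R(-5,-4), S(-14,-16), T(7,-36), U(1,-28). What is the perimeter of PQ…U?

108

|PQ| = √((-6)² + (8)²) = √100 = 10
|QR| = √((0)² + (-14)²) = √196 = 14
|RS| = √((-9)² + (-12)²) = √225 = 15
|ST| = √((21)² + (-20)²) = √841 = 29
|TU| = √((-6)² + (8)²) = √100 = 10
|UP| = √((0)² + (30)²) = √900 = 30
Perimeter = 10 + 14 + 15 + 29 + 10 + 30 = 108.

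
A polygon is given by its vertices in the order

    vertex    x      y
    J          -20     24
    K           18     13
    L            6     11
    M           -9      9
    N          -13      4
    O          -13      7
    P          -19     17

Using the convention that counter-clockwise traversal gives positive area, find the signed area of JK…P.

-290.5

Apply Gauss's area formula: 2A = Σ (x_i·y_{i+1} − x_{i+1}·y_i), indices taken mod 7.
Σ = (-692) + (120) + (153) + (81) + (-39) + (-88) + (-116) = -581
Signed area = Σ/2 = -290.5 (negative ⇒ clockwise traversal).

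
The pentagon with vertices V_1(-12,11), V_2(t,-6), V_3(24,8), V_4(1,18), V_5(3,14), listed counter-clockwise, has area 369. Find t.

21

Write out the shoelace sum; only the two edges meeting at V_2 involve t:
2·Area = [((-12)·(-6) − t·11) + (t·8 − 24·(-6))] + 585
       = -3·t + 801 = 738
⇒ t = 21.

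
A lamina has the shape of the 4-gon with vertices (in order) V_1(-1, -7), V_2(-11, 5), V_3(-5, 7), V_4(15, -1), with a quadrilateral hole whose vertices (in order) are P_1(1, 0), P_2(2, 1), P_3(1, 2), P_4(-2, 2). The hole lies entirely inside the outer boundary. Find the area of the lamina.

Outer boundary:
Apply the shoelace (surveyor's) formula: 2A = Σ (x_i·y_{i+1} − x_{i+1}·y_i), indices taken mod 4.
Σ = (-82) + (-52) + (-100) + (-106) = -340
Area = |Σ|/2 = 170.
Hole:
Σ = (1) + (3) + (6) + (-2) = 8
Area = |Σ|/2 = 4.
Net area = 170 − 4 = 166.

166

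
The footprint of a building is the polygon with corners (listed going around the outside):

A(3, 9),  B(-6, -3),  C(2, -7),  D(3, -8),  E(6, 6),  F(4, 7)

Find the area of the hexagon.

98.5

Apply the shoelace (surveyor's) formula: 2A = Σ (x_i·y_{i+1} − x_{i+1}·y_i), indices taken mod 6.
Cross-terms: 45, 48, 5, 66, 18, 15  ⇒  Σ = 197
Area = |Σ|/2 = 98.5.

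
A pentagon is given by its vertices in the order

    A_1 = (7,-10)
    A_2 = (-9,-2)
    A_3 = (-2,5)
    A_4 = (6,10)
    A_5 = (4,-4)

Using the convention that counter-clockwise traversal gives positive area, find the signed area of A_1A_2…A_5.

-139.5

A_1→A_2: (7)(-2) − (-9)(-10) = -104
A_2→A_3: (-9)(5) − (-2)(-2) = -49
A_3→A_4: (-2)(10) − (6)(5) = -50
A_4→A_5: (6)(-4) − (4)(10) = -64
A_5→A_1: (4)(-10) − (7)(-4) = -12
Σ = -279
Signed area = Σ/2 = -139.5 (negative ⇒ clockwise traversal).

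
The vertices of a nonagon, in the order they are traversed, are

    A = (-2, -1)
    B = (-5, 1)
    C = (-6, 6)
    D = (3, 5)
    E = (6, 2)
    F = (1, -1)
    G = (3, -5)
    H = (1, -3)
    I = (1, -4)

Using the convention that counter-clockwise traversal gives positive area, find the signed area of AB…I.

Apply the surveyor's formula: 2A = Σ (x_i·y_{i+1} − x_{i+1}·y_i), indices taken mod 9.
Σ = (-7) + (-24) + (-48) + (-24) + (-8) + (-2) + (-4) + (-1) + (-9) = -127
Signed area = Σ/2 = -63.5 (negative ⇒ clockwise traversal).

-63.5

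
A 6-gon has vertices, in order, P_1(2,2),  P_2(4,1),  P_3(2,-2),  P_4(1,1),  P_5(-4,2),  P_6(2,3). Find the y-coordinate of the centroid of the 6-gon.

7/6

Apply Gauss's area formula. First the cross-terms c_i = x_i·y_{i+1} − x_{i+1}·y_i:
  -6, -10, 4, 6, -16, -2  ⇒  2A = -24, A = -12.
Then Σ (y_i + y_{i+1})·c_i = -84, so ȳ = -84 / (6·(-12)) = 7/6.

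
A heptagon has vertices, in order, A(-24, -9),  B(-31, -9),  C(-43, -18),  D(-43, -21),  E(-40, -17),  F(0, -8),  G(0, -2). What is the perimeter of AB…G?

102

|AB| = √((-7)² + (0)²) = √49 = 7
|BC| = √((-12)² + (-9)²) = √225 = 15
|CD| = √((0)² + (-3)²) = √9 = 3
|DE| = √((3)² + (4)²) = √25 = 5
|EF| = √((40)² + (9)²) = √1681 = 41
|FG| = √((0)² + (6)²) = √36 = 6
|GA| = √((-24)² + (-7)²) = √625 = 25
Perimeter = 7 + 15 + 3 + 5 + 41 + 6 + 25 = 102.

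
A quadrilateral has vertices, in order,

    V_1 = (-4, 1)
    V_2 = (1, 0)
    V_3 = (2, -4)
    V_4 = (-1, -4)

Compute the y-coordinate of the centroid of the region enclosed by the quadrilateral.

Apply the surveyor's formula. First the cross-terms c_i = x_i·y_{i+1} − x_{i+1}·y_i:
  -1, -4, -12, -17  ⇒  2A = -34, A = -17.
Then Σ (y_i + y_{i+1})·c_i = 162, so ȳ = 162 / (6·(-17)) = -27/17.

-27/17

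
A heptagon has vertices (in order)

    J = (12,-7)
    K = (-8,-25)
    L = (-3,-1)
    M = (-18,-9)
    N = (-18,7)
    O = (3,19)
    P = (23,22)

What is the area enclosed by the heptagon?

J→K: (12)(-25) − (-8)(-7) = -356
K→L: (-8)(-1) − (-3)(-25) = -67
L→M: (-3)(-9) − (-18)(-1) = 9
M→N: (-18)(7) − (-18)(-9) = -288
N→O: (-18)(19) − (3)(7) = -363
O→P: (3)(22) − (23)(19) = -371
P→J: (23)(-7) − (12)(22) = -425
Σ = -1861
Area = |Σ|/2 = 930.5.

930.5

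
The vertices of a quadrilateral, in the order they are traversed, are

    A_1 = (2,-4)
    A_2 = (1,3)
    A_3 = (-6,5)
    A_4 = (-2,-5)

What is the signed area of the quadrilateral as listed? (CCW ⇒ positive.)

Cross-terms: 10, 23, 40, 18  ⇒  Σ = 91
Signed area = Σ/2 = 45.5 (positive ⇒ counter-clockwise traversal).

45.5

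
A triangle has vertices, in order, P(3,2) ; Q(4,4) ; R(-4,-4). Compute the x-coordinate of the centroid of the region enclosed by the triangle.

Apply the surveyor's formula. First the cross-terms c_i = x_i·y_{i+1} − x_{i+1}·y_i:
  4, 0, 4  ⇒  2A = 8, A = 4.
Then Σ (x_i + x_{i+1})·c_i = 24, so x̄ = 24 / (6·4) = 1.

1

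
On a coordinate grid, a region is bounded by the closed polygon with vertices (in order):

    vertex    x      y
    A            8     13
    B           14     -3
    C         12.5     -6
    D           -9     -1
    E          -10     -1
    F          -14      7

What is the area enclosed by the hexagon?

Cross-terms: -206, -46.5, -66.5, -1, -84, -238  ⇒  Σ = -642
Area = |Σ|/2 = 321.

321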